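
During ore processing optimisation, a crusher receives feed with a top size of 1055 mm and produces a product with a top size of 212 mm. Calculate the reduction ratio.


Reduction ratio = feed size / product size
= 1055 / 212
= 4.9764

4.9764


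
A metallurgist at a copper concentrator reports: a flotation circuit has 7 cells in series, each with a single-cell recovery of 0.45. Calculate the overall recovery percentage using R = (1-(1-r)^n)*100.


Complement of single-cell recovery:
1 - r = 1 - 0.45 = 0.55
Raise to power n:
(1 - r)^7 = 0.55^7 = 0.01522435234
Overall recovery:
R = (1 - 0.01522435234) * 100
= 98.4776%

98.4776%


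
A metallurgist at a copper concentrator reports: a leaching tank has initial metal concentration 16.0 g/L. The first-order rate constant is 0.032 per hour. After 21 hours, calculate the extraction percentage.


Compute the exponent:
-k * t = -0.032 * 21 = -0.672
Remaining concentration:
C = 16.0 * exp(-0.672)
= 16.0 * 0.5106861834
= 8.170978934 g/L
Extracted = 16.0 - 8.170978934 = 7.829021066 g/L
Extraction % = 7.829021066 / 16.0 * 100
= 48.9314%

48.9314%


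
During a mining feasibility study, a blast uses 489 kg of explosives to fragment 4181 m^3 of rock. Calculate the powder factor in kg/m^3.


0.117 kg/m^3

Powder factor = explosive mass / rock volume
= 489 / 4181
= 0.117 kg/m^3


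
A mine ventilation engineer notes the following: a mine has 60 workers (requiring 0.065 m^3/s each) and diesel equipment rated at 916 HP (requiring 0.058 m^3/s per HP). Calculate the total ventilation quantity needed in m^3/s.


Airflow for workers:
Q_people = 60 * 0.065 = 3.9 m^3/s
Airflow for diesel equipment:
Q_diesel = 916 * 0.058 = 53.128 m^3/s
Total ventilation:
Q_total = 3.9 + 53.128
= 57.028 m^3/s

57.028 m^3/s


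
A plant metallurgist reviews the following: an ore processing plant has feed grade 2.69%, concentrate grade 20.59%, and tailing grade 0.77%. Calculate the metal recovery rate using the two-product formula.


74.1484%

Using the two-product formula:
R = 100 * c * (f - t) / (f * (c - t))
Numerator = 100 * 20.59 * (2.69 - 0.77)
= 100 * 20.59 * 1.92
= 3953.28
Denominator = 2.69 * (20.59 - 0.77)
= 2.69 * 19.82
= 53.3158
R = 3953.28 / 53.3158
= 74.1484%


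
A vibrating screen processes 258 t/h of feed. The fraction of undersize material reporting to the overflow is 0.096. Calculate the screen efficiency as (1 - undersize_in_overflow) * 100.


Screen efficiency = (1 - fraction of undersize in overflow) * 100
= (1 - 0.096) * 100
= 0.904 * 100
= 90.4%

90.4%


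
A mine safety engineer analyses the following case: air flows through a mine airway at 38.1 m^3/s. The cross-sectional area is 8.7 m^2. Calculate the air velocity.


4.3793 m/s

Velocity = flow rate / cross-sectional area
= 38.1 / 8.7
= 4.3793 m/s


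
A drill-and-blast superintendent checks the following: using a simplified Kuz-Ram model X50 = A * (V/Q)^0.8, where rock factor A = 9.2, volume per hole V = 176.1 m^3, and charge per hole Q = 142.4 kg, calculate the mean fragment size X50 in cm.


Compute V/Q:
V/Q = 176.1 / 142.4 = 1.236657303
Raise to the power 0.8:
(V/Q)^0.8 = 1.236657303^0.8 = 1.185221424
Multiply by A:
X50 = 9.2 * 1.185221424
= 10.904 cm

10.904 cm


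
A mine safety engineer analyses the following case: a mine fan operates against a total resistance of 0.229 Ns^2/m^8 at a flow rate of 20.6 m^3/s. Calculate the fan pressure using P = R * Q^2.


97.1784 Pa

Compute Q^2:
Q^2 = 20.6^2 = 424.36
Compute pressure:
P = R * Q^2 = 0.229 * 424.36
= 97.1784 Pa


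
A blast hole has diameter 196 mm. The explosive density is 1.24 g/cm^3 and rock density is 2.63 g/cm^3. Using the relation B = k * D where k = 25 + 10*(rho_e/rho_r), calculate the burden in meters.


First, compute k:
rho_e / rho_r = 1.24 / 2.63 = 0.4714828897
k = 25 + 10 * 0.4714828897 = 29.7148289
Then, compute burden:
B = k * D / 1000 = 29.7148289 * 196 / 1000
= 5824.106464 / 1000
= 5.8241 m

5.8241 m


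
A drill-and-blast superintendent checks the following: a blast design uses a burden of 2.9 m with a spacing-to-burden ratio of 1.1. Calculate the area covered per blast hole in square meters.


First, find the spacing:
Spacing = burden * ratio = 2.9 * 1.1
= 3.19 m
Then, calculate the area:
Area = burden * spacing = 2.9 * 3.19
= 9.251 m^2

9.251 m^2


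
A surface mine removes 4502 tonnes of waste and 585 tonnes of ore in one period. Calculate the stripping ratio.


Stripping ratio = waste tonnage / ore tonnage
= 4502 / 585
= 7.6957

7.6957


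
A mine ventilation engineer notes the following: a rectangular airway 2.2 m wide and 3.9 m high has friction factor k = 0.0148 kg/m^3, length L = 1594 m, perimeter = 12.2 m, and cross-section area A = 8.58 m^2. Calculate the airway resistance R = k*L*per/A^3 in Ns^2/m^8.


Compute the numerator:
k * L * per = 0.0148 * 1594 * 12.2
= 287.81264
Compute the denominator:
A^3 = 8.58^3 = 631.628712
Resistance:
R = 287.81264 / 631.628712
= 0.4557 Ns^2/m^8

0.4557 Ns^2/m^8


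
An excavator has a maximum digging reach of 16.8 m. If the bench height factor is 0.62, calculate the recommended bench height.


Bench height = reach * factor
= 16.8 * 0.62
= 10.416 m

10.416 m


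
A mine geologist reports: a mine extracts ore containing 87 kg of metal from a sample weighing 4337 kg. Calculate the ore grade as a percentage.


Ore grade = (metal mass / ore mass) * 100
= (87 / 4337) * 100
= 0.02005994927 * 100
= 2.006%

2.006%


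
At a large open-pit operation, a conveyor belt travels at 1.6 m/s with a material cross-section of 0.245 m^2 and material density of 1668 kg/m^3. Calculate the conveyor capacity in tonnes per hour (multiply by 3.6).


2353.8816 t/h

Volumetric flow = speed * area
= 1.6 * 0.245 = 0.392 m^3/s
Mass flow = volumetric * density
= 0.392 * 1668 = 653.856 kg/s
Convert to t/h: multiply by 3.6
Capacity = 653.856 * 3.6
= 2353.8816 t/h


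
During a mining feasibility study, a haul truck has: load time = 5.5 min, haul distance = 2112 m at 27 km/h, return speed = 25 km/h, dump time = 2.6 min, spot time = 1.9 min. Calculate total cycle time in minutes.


Convert haul speed to m/min: 27 * 1000/60 = 450 m/min
Haul time = 2112 / 450 = 4.693333333 min
Convert return speed to m/min: 25 * 1000/60 = 416.6666667 m/min
Return time = 2112 / 416.6666667 = 5.0688 min
Total cycle time:
= 5.5 + 4.693333333 + 2.6 + 5.0688 + 1.9
= 19.7621 min

19.7621 min


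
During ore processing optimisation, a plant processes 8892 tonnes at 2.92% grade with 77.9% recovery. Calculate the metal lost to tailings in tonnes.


Total metal in feed:
= 8892 * 2.92 / 100 = 259.6464 tonnes
Metal recovered:
= 259.6464 * 77.9 / 100 = 202.2645456 tonnes
Metal lost to tailings:
= 259.6464 - 202.2645456
= 57.3819 tonnes

57.3819 tonnes


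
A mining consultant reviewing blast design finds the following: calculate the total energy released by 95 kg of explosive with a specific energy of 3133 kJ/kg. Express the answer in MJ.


297.635 MJ

Energy = mass * specific_energy / 1000
= 95 * 3133 / 1000
= 297635 / 1000
= 297.635 MJ


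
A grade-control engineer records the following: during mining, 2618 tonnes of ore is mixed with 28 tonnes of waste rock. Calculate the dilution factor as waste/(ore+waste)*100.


Total material = ore + waste
= 2618 + 28 = 2646 tonnes
Dilution = waste / total * 100
= 28 / 2646 * 100
= 0.01058201058 * 100
= 1.0582%

1.0582%


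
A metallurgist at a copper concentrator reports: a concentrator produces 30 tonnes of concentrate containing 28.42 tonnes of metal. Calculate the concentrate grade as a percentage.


Grade = (metal in concentrate / concentrate mass) * 100
= (28.42 / 30) * 100
= 0.9473333333 * 100
= 94.7333%

94.7333%


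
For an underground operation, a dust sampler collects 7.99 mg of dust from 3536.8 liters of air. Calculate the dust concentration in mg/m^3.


2.2591 mg/m^3

Convert liters to m^3: 1 m^3 = 1000 L
Concentration = mass / volume * 1000
= 7.99 / 3536.8 * 1000
= 0.002259104275 * 1000
= 2.2591 mg/m^3


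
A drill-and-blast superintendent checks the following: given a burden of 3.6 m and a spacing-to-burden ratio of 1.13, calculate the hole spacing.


Spacing = burden * ratio
= 3.6 * 1.13
= 4.068 m

4.068 m


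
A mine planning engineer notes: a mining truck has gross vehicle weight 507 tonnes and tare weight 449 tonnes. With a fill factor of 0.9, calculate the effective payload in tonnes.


52.2 tonnes

Maximum payload = gross - tare
= 507 - 449 = 58 tonnes
Effective payload = max payload * fill factor
= 58 * 0.9
= 52.2 tonnes


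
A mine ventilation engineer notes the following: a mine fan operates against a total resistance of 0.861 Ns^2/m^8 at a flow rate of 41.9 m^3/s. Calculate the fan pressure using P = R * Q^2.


Compute Q^2:
Q^2 = 41.9^2 = 1755.61
Compute pressure:
P = R * Q^2 = 0.861 * 1755.61
= 1511.5802 Pa

1511.5802 Pa


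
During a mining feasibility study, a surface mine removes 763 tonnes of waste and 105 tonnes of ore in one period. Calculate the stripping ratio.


7.2667

Stripping ratio = waste tonnage / ore tonnage
= 763 / 105
= 7.2667


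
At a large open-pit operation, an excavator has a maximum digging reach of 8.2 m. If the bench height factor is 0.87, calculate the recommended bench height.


7.134 m

Bench height = reach * factor
= 8.2 * 0.87
= 7.134 m


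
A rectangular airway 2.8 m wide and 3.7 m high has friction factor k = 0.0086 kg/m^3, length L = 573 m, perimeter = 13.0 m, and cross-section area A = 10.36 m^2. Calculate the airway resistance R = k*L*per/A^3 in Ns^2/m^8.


Compute the numerator:
k * L * per = 0.0086 * 573 * 13.0
= 64.0614
Compute the denominator:
A^3 = 10.36^3 = 1111.934656
Resistance:
R = 64.0614 / 1111.934656
= 0.0576 Ns^2/m^8

0.0576 Ns^2/m^8


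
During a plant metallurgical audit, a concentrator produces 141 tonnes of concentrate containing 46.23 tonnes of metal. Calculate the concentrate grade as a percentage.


32.7872%

Grade = (metal in concentrate / concentrate mass) * 100
= (46.23 / 141) * 100
= 0.3278723404 * 100
= 32.7872%


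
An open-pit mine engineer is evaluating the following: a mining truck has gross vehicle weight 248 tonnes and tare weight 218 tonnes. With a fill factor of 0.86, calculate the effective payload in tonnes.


Maximum payload = gross - tare
= 248 - 218 = 30 tonnes
Effective payload = max payload * fill factor
= 30 * 0.86
= 25.8 tonnes

25.8 tonnes


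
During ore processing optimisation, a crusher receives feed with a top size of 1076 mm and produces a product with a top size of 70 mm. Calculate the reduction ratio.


Reduction ratio = feed size / product size
= 1076 / 70
= 15.3714

15.3714


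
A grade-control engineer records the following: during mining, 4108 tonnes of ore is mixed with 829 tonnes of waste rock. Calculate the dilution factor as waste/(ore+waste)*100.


16.7916%

Total material = ore + waste
= 4108 + 829 = 4937 tonnes
Dilution = waste / total * 100
= 829 / 4937 * 100
= 0.1679157383 * 100
= 16.7916%


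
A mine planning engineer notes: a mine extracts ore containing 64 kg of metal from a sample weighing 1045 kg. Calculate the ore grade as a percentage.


6.1244%

Ore grade = (metal mass / ore mass) * 100
= (64 / 1045) * 100
= 0.06124401914 * 100
= 6.1244%


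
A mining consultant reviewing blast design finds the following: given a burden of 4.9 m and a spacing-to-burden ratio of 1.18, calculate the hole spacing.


5.782 m

Spacing = burden * ratio
= 4.9 * 1.18
= 5.782 m


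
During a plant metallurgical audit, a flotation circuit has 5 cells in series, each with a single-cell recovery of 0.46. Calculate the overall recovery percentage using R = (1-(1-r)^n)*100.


95.4083%

Complement of single-cell recovery:
1 - r = 1 - 0.46 = 0.54
Raise to power n:
(1 - r)^5 = 0.54^5 = 0.0459165024
Overall recovery:
R = (1 - 0.0459165024) * 100
= 95.4083%


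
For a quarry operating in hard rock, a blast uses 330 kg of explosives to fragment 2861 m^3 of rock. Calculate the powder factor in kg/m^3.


Powder factor = explosive mass / rock volume
= 330 / 2861
= 0.1153 kg/m^3

0.1153 kg/m^3


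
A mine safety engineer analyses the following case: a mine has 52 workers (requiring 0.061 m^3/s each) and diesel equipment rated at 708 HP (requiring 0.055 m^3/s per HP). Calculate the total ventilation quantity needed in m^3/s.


Airflow for workers:
Q_people = 52 * 0.061 = 3.172 m^3/s
Airflow for diesel equipment:
Q_diesel = 708 * 0.055 = 38.94 m^3/s
Total ventilation:
Q_total = 3.172 + 38.94
= 42.112 m^3/s

42.112 m^3/s


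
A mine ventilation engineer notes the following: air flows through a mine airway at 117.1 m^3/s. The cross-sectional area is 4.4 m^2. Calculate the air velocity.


26.6136 m/s

Velocity = flow rate / cross-sectional area
= 117.1 / 4.4
= 26.6136 m/s


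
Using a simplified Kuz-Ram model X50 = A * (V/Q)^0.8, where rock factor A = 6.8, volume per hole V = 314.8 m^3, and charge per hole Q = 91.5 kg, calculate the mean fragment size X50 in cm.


Compute V/Q:
V/Q = 314.8 / 91.5 = 3.440437158
Raise to the power 0.8:
(V/Q)^0.8 = 3.440437158^0.8 = 2.687143774
Multiply by A:
X50 = 6.8 * 2.687143774
= 18.2726 cm

18.2726 cm


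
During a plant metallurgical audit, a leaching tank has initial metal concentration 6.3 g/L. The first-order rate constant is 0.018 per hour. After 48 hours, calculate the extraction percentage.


Compute the exponent:
-k * t = -0.018 * 48 = -0.864
Remaining concentration:
C = 6.3 * exp(-0.864)
= 6.3 * 0.4214728148
= 2.655278733 g/L
Extracted = 6.3 - 2.655278733 = 3.644721267 g/L
Extraction % = 3.644721267 / 6.3 * 100
= 57.8527%

57.8527%


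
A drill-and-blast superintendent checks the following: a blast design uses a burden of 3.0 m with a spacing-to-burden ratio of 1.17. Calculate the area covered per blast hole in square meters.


10.53 m^2

First, find the spacing:
Spacing = burden * ratio = 3.0 * 1.17
= 3.51 m
Then, calculate the area:
Area = burden * spacing = 3.0 * 3.51
= 10.53 m^2


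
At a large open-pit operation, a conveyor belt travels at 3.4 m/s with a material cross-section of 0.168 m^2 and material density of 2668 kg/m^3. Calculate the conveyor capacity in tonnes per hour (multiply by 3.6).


5486.2618 t/h

Volumetric flow = speed * area
= 3.4 * 0.168 = 0.5712 m^3/s
Mass flow = volumetric * density
= 0.5712 * 2668 = 1523.9616 kg/s
Convert to t/h: multiply by 3.6
Capacity = 1523.9616 * 3.6
= 5486.2618 t/h


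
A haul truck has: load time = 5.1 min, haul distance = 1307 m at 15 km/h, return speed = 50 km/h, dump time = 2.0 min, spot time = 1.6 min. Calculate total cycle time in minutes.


Convert haul speed to m/min: 15 * 1000/60 = 250 m/min
Haul time = 1307 / 250 = 5.228 min
Convert return speed to m/min: 50 * 1000/60 = 833.3333333 m/min
Return time = 1307 / 833.3333333 = 1.5684 min
Total cycle time:
= 5.1 + 5.228 + 2.0 + 1.5684 + 1.6
= 15.4964 min

15.4964 min


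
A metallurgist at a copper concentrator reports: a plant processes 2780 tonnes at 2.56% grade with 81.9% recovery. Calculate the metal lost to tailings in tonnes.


Total metal in feed:
= 2780 * 2.56 / 100 = 71.168 tonnes
Metal recovered:
= 71.168 * 81.9 / 100 = 58.286592 tonnes
Metal lost to tailings:
= 71.168 - 58.286592
= 12.8814 tonnes

12.8814 tonnes


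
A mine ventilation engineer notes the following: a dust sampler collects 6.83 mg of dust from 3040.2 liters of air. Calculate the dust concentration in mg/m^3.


2.2466 mg/m^3

Convert liters to m^3: 1 m^3 = 1000 L
Concentration = mass / volume * 1000
= 6.83 / 3040.2 * 1000
= 0.002246562726 * 1000
= 2.2466 mg/m^3


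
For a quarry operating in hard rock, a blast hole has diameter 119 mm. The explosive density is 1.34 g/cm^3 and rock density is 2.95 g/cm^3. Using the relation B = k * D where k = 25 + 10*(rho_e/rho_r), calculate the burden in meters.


3.5155 m

First, compute k:
rho_e / rho_r = 1.34 / 2.95 = 0.4542372881
k = 25 + 10 * 0.4542372881 = 29.54237288
Then, compute burden:
B = k * D / 1000 = 29.54237288 * 119 / 1000
= 3515.542373 / 1000
= 3.5155 m


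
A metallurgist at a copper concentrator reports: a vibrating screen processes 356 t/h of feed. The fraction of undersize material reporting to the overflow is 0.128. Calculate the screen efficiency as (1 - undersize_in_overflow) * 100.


Screen efficiency = (1 - fraction of undersize in overflow) * 100
= (1 - 0.128) * 100
= 0.872 * 100
= 87.2%

87.2%


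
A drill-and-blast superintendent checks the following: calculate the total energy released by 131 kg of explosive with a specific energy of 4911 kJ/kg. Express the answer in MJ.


Energy = mass * specific_energy / 1000
= 131 * 4911 / 1000
= 643341 / 1000
= 643.341 MJ

643.341 MJ


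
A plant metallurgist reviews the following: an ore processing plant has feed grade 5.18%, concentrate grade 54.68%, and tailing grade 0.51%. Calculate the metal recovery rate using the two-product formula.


Using the two-product formula:
R = 100 * c * (f - t) / (f * (c - t))
Numerator = 100 * 54.68 * (5.18 - 0.51)
= 100 * 54.68 * 4.67
= 25535.56
Denominator = 5.18 * (54.68 - 0.51)
= 5.18 * 54.17
= 280.6006
R = 25535.56 / 280.6006
= 91.0032%

91.0032%


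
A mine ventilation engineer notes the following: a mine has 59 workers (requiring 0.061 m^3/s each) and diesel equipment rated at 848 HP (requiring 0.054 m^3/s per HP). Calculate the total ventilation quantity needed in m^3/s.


Airflow for workers:
Q_people = 59 * 0.061 = 3.599 m^3/s
Airflow for diesel equipment:
Q_diesel = 848 * 0.054 = 45.792 m^3/s
Total ventilation:
Q_total = 3.599 + 45.792
= 49.391 m^3/s

49.391 m^3/s


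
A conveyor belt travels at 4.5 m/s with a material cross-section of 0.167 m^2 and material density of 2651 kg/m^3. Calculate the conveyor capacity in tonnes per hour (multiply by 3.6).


7172.0154 t/h

Volumetric flow = speed * area
= 4.5 * 0.167 = 0.7515 m^3/s
Mass flow = volumetric * density
= 0.7515 * 2651 = 1992.2265 kg/s
Convert to t/h: multiply by 3.6
Capacity = 1992.2265 * 3.6
= 7172.0154 t/h


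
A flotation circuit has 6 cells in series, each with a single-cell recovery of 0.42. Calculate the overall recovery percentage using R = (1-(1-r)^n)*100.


96.1931%

Complement of single-cell recovery:
1 - r = 1 - 0.42 = 0.58
Raise to power n:
(1 - r)^6 = 0.58^6 = 0.03806869254
Overall recovery:
R = (1 - 0.03806869254) * 100
= 96.1931%


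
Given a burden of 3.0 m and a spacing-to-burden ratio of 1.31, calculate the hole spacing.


Spacing = burden * ratio
= 3.0 * 1.31
= 3.93 m

3.93 m


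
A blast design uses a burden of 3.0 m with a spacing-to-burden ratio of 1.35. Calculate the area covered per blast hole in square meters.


First, find the spacing:
Spacing = burden * ratio = 3.0 * 1.35
= 4.05 m
Then, calculate the area:
Area = burden * spacing = 3.0 * 4.05
= 12.15 m^2

12.15 m^2


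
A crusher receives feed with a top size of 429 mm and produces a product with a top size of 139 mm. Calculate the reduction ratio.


Reduction ratio = feed size / product size
= 429 / 139
= 3.0863

3.0863


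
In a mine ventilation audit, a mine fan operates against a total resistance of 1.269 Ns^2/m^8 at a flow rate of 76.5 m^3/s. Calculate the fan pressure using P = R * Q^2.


Compute Q^2:
Q^2 = 76.5^2 = 5852.25
Compute pressure:
P = R * Q^2 = 1.269 * 5852.25
= 7426.5053 Pa

7426.5053 Pa


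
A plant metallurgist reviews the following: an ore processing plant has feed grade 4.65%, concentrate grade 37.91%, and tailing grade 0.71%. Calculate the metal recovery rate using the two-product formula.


86.3484%

Using the two-product formula:
R = 100 * c * (f - t) / (f * (c - t))
Numerator = 100 * 37.91 * (4.65 - 0.71)
= 100 * 37.91 * 3.94
= 14936.54
Denominator = 4.65 * (37.91 - 0.71)
= 4.65 * 37.2
= 172.98
R = 14936.54 / 172.98
= 86.3484%


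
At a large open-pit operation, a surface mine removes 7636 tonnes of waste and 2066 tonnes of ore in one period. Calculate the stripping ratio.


Stripping ratio = waste tonnage / ore tonnage
= 7636 / 2066
= 3.696

3.696


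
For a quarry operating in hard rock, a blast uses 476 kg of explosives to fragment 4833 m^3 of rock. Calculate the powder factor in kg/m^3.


Powder factor = explosive mass / rock volume
= 476 / 4833
= 0.0985 kg/m^3

0.0985 kg/m^3


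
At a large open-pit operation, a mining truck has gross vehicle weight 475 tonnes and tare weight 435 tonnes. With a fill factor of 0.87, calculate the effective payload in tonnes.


34.8 tonnes

Maximum payload = gross - tare
= 475 - 435 = 40 tonnes
Effective payload = max payload * fill factor
= 40 * 0.87
= 34.8 tonnes


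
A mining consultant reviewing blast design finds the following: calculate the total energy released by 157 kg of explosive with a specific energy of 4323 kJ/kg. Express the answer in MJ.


678.711 MJ

Energy = mass * specific_energy / 1000
= 157 * 4323 / 1000
= 678711 / 1000
= 678.711 MJ


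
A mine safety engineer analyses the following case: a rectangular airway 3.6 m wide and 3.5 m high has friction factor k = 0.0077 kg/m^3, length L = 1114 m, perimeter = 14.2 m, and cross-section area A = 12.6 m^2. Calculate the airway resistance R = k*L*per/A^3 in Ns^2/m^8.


0.0609 Ns^2/m^8

Compute the numerator:
k * L * per = 0.0077 * 1114 * 14.2
= 121.80476
Compute the denominator:
A^3 = 12.6^3 = 2000.376
Resistance:
R = 121.80476 / 2000.376
= 0.0609 Ns^2/m^8


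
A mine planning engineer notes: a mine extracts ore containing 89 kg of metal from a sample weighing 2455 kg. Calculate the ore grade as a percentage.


3.6253%

Ore grade = (metal mass / ore mass) * 100
= (89 / 2455) * 100
= 0.03625254582 * 100
= 3.6253%


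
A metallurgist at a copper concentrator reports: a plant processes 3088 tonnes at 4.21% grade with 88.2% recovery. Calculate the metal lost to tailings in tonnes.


15.3406 tonnes

Total metal in feed:
= 3088 * 4.21 / 100 = 130.0048 tonnes
Metal recovered:
= 130.0048 * 88.2 / 100 = 114.6642336 tonnes
Metal lost to tailings:
= 130.0048 - 114.6642336
= 15.3406 tonnes


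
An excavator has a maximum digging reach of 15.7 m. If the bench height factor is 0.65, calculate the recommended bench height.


10.205 m

Bench height = reach * factor
= 15.7 * 0.65
= 10.205 m


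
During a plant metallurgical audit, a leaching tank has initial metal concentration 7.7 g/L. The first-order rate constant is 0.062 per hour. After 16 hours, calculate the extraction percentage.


Compute the exponent:
-k * t = -0.062 * 16 = -0.992
Remaining concentration:
C = 7.7 * exp(-0.992)
= 7.7 * 0.3708342803
= 2.855423958 g/L
Extracted = 7.7 - 2.855423958 = 4.844576042 g/L
Extraction % = 4.844576042 / 7.7 * 100
= 62.9166%

62.9166%


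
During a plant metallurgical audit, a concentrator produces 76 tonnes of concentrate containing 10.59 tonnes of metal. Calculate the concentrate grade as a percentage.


Grade = (metal in concentrate / concentrate mass) * 100
= (10.59 / 76) * 100
= 0.1393421053 * 100
= 13.9342%

13.9342%


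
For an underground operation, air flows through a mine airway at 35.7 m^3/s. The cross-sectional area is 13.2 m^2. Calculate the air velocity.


Velocity = flow rate / cross-sectional area
= 35.7 / 13.2
= 2.7045 m/s

2.7045 m/s


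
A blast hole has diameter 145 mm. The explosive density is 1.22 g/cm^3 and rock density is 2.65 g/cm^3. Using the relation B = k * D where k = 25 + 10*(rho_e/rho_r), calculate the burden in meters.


First, compute k:
rho_e / rho_r = 1.22 / 2.65 = 0.4603773585
k = 25 + 10 * 0.4603773585 = 29.60377358
Then, compute burden:
B = k * D / 1000 = 29.60377358 * 145 / 1000
= 4292.54717 / 1000
= 4.2925 m

4.2925 m


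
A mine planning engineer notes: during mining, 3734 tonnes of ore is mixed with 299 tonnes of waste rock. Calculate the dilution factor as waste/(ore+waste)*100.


Total material = ore + waste
= 3734 + 299 = 4033 tonnes
Dilution = waste / total * 100
= 299 / 4033 * 100
= 0.07413835854 * 100
= 7.4138%

7.4138%


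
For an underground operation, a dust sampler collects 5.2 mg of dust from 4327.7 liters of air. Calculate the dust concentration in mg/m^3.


Convert liters to m^3: 1 m^3 = 1000 L
Concentration = mass / volume * 1000
= 5.2 / 4327.7 * 1000
= 0.001201562031 * 1000
= 1.2016 mg/m^3

1.2016 mg/m^3


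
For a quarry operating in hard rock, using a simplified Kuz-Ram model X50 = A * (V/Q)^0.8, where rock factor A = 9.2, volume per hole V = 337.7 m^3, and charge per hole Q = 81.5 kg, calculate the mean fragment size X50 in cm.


Compute V/Q:
V/Q = 337.7 / 81.5 = 4.143558282
Raise to the power 0.8:
(V/Q)^0.8 = 4.143558282^0.8 = 3.118162624
Multiply by A:
X50 = 9.2 * 3.118162624
= 28.6871 cm

28.6871 cm


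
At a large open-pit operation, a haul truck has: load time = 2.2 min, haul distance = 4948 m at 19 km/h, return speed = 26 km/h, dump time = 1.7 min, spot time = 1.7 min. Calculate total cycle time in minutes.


32.6437 min

Convert haul speed to m/min: 19 * 1000/60 = 316.6666667 m/min
Haul time = 4948 / 316.6666667 = 15.62526316 min
Convert return speed to m/min: 26 * 1000/60 = 433.3333333 m/min
Return time = 4948 / 433.3333333 = 11.41846154 min
Total cycle time:
= 2.2 + 15.62526316 + 1.7 + 11.41846154 + 1.7
= 32.6437 min


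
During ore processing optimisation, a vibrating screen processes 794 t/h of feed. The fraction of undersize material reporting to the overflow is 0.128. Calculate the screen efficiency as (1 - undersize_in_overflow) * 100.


Screen efficiency = (1 - fraction of undersize in overflow) * 100
= (1 - 0.128) * 100
= 0.872 * 100
= 87.2%

87.2%


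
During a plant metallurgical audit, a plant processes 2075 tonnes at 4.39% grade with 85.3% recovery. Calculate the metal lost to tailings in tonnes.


Total metal in feed:
= 2075 * 4.39 / 100 = 91.0925 tonnes
Metal recovered:
= 91.0925 * 85.3 / 100 = 77.7019025 tonnes
Metal lost to tailings:
= 91.0925 - 77.7019025
= 13.3906 tonnes

13.3906 tonnes


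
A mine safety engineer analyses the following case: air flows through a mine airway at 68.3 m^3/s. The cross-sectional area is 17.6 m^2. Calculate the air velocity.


Velocity = flow rate / cross-sectional area
= 68.3 / 17.6
= 3.8807 m/s

3.8807 m/s


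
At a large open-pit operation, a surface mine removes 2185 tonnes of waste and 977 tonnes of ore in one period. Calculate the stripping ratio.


Stripping ratio = waste tonnage / ore tonnage
= 2185 / 977
= 2.2364

2.2364


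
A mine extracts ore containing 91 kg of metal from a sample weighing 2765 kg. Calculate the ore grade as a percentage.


3.2911%

Ore grade = (metal mass / ore mass) * 100
= (91 / 2765) * 100
= 0.03291139241 * 100
= 3.2911%


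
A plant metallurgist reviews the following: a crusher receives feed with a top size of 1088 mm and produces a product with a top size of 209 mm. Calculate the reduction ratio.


Reduction ratio = feed size / product size
= 1088 / 209
= 5.2057

5.2057


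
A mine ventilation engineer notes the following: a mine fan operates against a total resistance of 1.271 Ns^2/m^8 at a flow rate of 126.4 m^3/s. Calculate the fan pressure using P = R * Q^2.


20306.7162 Pa

Compute Q^2:
Q^2 = 126.4^2 = 15976.96
Compute pressure:
P = R * Q^2 = 1.271 * 15976.96
= 20306.7162 Pa


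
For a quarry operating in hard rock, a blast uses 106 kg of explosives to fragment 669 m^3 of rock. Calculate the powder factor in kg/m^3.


0.1584 kg/m^3

Powder factor = explosive mass / rock volume
= 106 / 669
= 0.1584 kg/m^3


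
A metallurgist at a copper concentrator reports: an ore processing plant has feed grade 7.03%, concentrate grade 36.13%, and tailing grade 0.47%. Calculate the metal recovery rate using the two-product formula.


94.5443%

Using the two-product formula:
R = 100 * c * (f - t) / (f * (c - t))
Numerator = 100 * 36.13 * (7.03 - 0.47)
= 100 * 36.13 * 6.56
= 23701.28
Denominator = 7.03 * (36.13 - 0.47)
= 7.03 * 35.66
= 250.6898
R = 23701.28 / 250.6898
= 94.5443%


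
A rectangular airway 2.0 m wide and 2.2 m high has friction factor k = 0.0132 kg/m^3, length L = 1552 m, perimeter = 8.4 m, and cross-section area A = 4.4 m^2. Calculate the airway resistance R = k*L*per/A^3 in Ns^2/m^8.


2.0202 Ns^2/m^8

Compute the numerator:
k * L * per = 0.0132 * 1552 * 8.4
= 172.08576
Compute the denominator:
A^3 = 4.4^3 = 85.184
Resistance:
R = 172.08576 / 85.184
= 2.0202 Ns^2/m^8


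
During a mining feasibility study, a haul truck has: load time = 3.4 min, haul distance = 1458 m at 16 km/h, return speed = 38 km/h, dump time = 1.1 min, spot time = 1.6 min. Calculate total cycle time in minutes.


13.8696 min

Convert haul speed to m/min: 16 * 1000/60 = 266.6666667 m/min
Haul time = 1458 / 266.6666667 = 5.4675 min
Convert return speed to m/min: 38 * 1000/60 = 633.3333333 m/min
Return time = 1458 / 633.3333333 = 2.302105263 min
Total cycle time:
= 3.4 + 5.4675 + 1.1 + 2.302105263 + 1.6
= 13.8696 min


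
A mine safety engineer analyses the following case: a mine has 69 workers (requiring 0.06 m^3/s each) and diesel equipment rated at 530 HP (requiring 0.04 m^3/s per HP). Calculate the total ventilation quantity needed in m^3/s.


Airflow for workers:
Q_people = 69 * 0.06 = 4.14 m^3/s
Airflow for diesel equipment:
Q_diesel = 530 * 0.04 = 21.2 m^3/s
Total ventilation:
Q_total = 4.14 + 21.2
= 25.34 m^3/s

25.34 m^3/s


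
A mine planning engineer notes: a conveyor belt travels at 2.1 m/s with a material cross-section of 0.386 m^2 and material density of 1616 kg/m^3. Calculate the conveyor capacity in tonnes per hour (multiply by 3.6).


Volumetric flow = speed * area
= 2.1 * 0.386 = 0.8106 m^3/s
Mass flow = volumetric * density
= 0.8106 * 1616 = 1309.9296 kg/s
Convert to t/h: multiply by 3.6
Capacity = 1309.9296 * 3.6
= 4715.7466 t/h

4715.7466 t/h


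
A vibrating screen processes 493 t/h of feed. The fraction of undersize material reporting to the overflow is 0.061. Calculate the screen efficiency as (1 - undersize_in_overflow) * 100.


93.9%

Screen efficiency = (1 - fraction of undersize in overflow) * 100
= (1 - 0.061) * 100
= 0.939 * 100
= 93.9%


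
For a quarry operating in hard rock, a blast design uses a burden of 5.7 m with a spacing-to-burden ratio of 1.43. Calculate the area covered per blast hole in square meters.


First, find the spacing:
Spacing = burden * ratio = 5.7 * 1.43
= 8.151 m
Then, calculate the area:
Area = burden * spacing = 5.7 * 8.151
= 46.4607 m^2

46.4607 m^2


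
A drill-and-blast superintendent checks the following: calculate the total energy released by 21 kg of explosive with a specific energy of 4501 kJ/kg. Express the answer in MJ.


94.521 MJ

Energy = mass * specific_energy / 1000
= 21 * 4501 / 1000
= 94521 / 1000
= 94.521 MJ


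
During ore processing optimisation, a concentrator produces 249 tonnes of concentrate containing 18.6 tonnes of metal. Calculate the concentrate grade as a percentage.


Grade = (metal in concentrate / concentrate mass) * 100
= (18.6 / 249) * 100
= 0.07469879518 * 100
= 7.4699%

7.4699%


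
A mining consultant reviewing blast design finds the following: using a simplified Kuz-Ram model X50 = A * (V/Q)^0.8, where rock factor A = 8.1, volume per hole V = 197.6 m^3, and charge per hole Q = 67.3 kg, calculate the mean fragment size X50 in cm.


Compute V/Q:
V/Q = 197.6 / 67.3 = 2.936106984
Raise to the power 0.8:
(V/Q)^0.8 = 2.936106984^0.8 = 2.36710488
Multiply by A:
X50 = 8.1 * 2.36710488
= 19.1735 cm

19.1735 cm


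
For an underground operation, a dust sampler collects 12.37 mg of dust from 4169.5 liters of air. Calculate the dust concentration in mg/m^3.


Convert liters to m^3: 1 m^3 = 1000 L
Concentration = mass / volume * 1000
= 12.37 / 4169.5 * 1000
= 0.002966782588 * 1000
= 2.9668 mg/m^3

2.9668 mg/m^3


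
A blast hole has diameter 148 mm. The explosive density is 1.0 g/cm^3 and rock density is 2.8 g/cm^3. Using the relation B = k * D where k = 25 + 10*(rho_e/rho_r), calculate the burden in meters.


4.2286 m

First, compute k:
rho_e / rho_r = 1.0 / 2.8 = 0.3571428571
k = 25 + 10 * 0.3571428571 = 28.57142857
Then, compute burden:
B = k * D / 1000 = 28.57142857 * 148 / 1000
= 4228.571429 / 1000
= 4.2286 m


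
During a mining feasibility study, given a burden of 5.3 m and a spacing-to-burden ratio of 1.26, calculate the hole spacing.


6.678 m

Spacing = burden * ratio
= 5.3 * 1.26
= 6.678 m


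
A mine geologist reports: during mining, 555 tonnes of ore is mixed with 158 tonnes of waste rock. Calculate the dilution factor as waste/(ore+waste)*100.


Total material = ore + waste
= 555 + 158 = 713 tonnes
Dilution = waste / total * 100
= 158 / 713 * 100
= 0.221598878 * 100
= 22.1599%

22.1599%


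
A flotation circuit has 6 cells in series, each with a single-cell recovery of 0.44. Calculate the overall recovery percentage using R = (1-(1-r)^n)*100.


96.9159%

Complement of single-cell recovery:
1 - r = 1 - 0.44 = 0.56
Raise to power n:
(1 - r)^6 = 0.56^6 = 0.03084097946
Overall recovery:
R = (1 - 0.03084097946) * 100
= 96.9159%


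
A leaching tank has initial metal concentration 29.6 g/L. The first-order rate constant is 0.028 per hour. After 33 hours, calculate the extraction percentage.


Compute the exponent:
-k * t = -0.028 * 33 = -0.924
Remaining concentration:
C = 29.6 * exp(-0.924)
= 29.6 * 0.3969281488
= 11.74907321 g/L
Extracted = 29.6 - 11.74907321 = 17.85092679 g/L
Extraction % = 17.85092679 / 29.6 * 100
= 60.3072%

60.3072%


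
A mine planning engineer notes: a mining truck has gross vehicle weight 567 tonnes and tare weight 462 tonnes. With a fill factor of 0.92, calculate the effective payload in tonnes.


96.6 tonnes

Maximum payload = gross - tare
= 567 - 462 = 105 tonnes
Effective payload = max payload * fill factor
= 105 * 0.92
= 96.6 tonnes


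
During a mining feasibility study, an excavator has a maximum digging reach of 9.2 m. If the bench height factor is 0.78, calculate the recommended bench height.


Bench height = reach * factor
= 9.2 * 0.78
= 7.176 m

7.176 m


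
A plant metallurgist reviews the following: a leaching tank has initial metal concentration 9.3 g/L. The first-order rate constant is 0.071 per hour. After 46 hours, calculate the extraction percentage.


96.1841%

Compute the exponent:
-k * t = -0.071 * 46 = -3.266
Remaining concentration:
C = 9.3 * exp(-3.266)
= 9.3 * 0.03815875724
= 0.3548764423 g/L
Extracted = 9.3 - 0.3548764423 = 8.945123558 g/L
Extraction % = 8.945123558 / 9.3 * 100
= 96.1841%


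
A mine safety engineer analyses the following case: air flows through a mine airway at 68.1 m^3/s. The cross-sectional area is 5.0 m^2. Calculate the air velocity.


13.62 m/s

Velocity = flow rate / cross-sectional area
= 68.1 / 5.0
= 13.62 m/s


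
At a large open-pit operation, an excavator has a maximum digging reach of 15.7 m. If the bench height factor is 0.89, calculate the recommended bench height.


Bench height = reach * factor
= 15.7 * 0.89
= 13.973 m

13.973 m


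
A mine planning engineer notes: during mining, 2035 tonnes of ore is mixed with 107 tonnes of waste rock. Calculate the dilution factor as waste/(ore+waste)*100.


4.9953%

Total material = ore + waste
= 2035 + 107 = 2142 tonnes
Dilution = waste / total * 100
= 107 / 2142 * 100
= 0.04995331466 * 100
= 4.9953%


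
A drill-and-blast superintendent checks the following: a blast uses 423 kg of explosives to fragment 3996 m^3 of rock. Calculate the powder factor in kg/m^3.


Powder factor = explosive mass / rock volume
= 423 / 3996
= 0.1059 kg/m^3

0.1059 kg/m^3


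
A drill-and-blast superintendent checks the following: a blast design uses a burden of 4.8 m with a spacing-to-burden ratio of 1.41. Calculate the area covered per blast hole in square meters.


32.4864 m^2

First, find the spacing:
Spacing = burden * ratio = 4.8 * 1.41
= 6.768 m
Then, calculate the area:
Area = burden * spacing = 4.8 * 6.768
= 32.4864 m^2


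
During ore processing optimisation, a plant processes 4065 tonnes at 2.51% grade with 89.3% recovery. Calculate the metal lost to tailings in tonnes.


10.9174 tonnes

Total metal in feed:
= 4065 * 2.51 / 100 = 102.0315 tonnes
Metal recovered:
= 102.0315 * 89.3 / 100 = 91.1141295 tonnes
Metal lost to tailings:
= 102.0315 - 91.1141295
= 10.9174 tonnes


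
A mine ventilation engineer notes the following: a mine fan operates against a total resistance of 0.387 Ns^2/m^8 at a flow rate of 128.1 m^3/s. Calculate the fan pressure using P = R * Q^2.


Compute Q^2:
Q^2 = 128.1^2 = 16409.61
Compute pressure:
P = R * Q^2 = 0.387 * 16409.61
= 6350.5191 Pa

6350.5191 Pa


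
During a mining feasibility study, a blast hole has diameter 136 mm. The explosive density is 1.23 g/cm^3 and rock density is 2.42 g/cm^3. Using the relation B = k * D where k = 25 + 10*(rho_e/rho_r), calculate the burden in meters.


First, compute k:
rho_e / rho_r = 1.23 / 2.42 = 0.5082644628
k = 25 + 10 * 0.5082644628 = 30.08264463
Then, compute burden:
B = k * D / 1000 = 30.08264463 * 136 / 1000
= 4091.239669 / 1000
= 4.0912 m

4.0912 m


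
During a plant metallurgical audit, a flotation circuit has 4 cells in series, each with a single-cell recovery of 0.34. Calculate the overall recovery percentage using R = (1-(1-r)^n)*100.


Complement of single-cell recovery:
1 - r = 1 - 0.34 = 0.66
Raise to power n:
(1 - r)^4 = 0.66^4 = 0.18974736
Overall recovery:
R = (1 - 0.18974736) * 100
= 81.0253%

81.0253%


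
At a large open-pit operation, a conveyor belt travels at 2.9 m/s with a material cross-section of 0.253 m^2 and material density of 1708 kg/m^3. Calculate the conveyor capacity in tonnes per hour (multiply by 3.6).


4511.3746 t/h

Volumetric flow = speed * area
= 2.9 * 0.253 = 0.7337 m^3/s
Mass flow = volumetric * density
= 0.7337 * 1708 = 1253.1596 kg/s
Convert to t/h: multiply by 3.6
Capacity = 1253.1596 * 3.6
= 4511.3746 t/h


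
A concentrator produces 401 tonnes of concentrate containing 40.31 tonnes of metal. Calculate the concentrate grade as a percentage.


10.0524%

Grade = (metal in concentrate / concentrate mass) * 100
= (40.31 / 401) * 100
= 0.1005236908 * 100
= 10.0524%


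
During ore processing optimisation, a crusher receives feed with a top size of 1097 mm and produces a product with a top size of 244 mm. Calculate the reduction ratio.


Reduction ratio = feed size / product size
= 1097 / 244
= 4.4959

4.4959


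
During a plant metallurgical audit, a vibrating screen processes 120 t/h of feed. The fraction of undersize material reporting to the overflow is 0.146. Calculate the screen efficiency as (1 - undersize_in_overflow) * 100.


Screen efficiency = (1 - fraction of undersize in overflow) * 100
= (1 - 0.146) * 100
= 0.854 * 100
= 85.4%

85.4%


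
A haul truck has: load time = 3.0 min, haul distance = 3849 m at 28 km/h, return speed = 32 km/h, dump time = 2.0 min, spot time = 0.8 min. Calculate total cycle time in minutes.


Convert haul speed to m/min: 28 * 1000/60 = 466.6666667 m/min
Haul time = 3849 / 466.6666667 = 8.247857143 min
Convert return speed to m/min: 32 * 1000/60 = 533.3333333 m/min
Return time = 3849 / 533.3333333 = 7.216875 min
Total cycle time:
= 3.0 + 8.247857143 + 2.0 + 7.216875 + 0.8
= 21.2647 min

21.2647 min


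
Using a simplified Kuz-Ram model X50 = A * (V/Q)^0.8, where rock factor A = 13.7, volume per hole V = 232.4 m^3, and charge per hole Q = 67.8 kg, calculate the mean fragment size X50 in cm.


Compute V/Q:
V/Q = 232.4 / 67.8 = 3.427728614
Raise to the power 0.8:
(V/Q)^0.8 = 3.427728614^0.8 = 2.679200058
Multiply by A:
X50 = 13.7 * 2.679200058
= 36.705 cm

36.705 cm


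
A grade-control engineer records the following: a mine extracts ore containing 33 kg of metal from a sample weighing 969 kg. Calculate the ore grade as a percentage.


Ore grade = (metal mass / ore mass) * 100
= (33 / 969) * 100
= 0.03405572755 * 100
= 3.4056%

3.4056%


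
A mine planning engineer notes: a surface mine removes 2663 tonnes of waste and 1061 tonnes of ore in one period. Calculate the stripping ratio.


Stripping ratio = waste tonnage / ore tonnage
= 2663 / 1061
= 2.5099

2.5099
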